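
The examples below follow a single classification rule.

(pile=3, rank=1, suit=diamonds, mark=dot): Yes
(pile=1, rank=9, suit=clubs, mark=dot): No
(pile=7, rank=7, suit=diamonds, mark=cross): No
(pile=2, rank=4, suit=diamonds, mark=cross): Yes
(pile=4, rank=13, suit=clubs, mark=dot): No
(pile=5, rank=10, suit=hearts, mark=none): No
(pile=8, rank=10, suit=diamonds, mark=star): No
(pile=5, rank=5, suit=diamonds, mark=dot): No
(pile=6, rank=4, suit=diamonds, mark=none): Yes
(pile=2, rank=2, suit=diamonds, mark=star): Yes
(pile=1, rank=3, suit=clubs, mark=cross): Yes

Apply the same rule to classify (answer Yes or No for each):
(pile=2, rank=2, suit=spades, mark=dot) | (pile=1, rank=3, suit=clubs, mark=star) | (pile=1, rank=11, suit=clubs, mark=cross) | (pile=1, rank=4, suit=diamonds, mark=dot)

Yes, Yes, No, Yes

Every 'Yes' example satisfies: rank ≤ 4. None of the 'No' examples do.
(pile=2, rank=2, suit=spades, mark=dot) → rank = 2 → Yes.
(pile=1, rank=3, suit=clubs, mark=star) → rank = 3 → Yes.
(pile=1, rank=11, suit=clubs, mark=cross) → rank = 11 → No.
(pile=1, rank=4, suit=diamonds, mark=dot) → rank = 4 → Yes.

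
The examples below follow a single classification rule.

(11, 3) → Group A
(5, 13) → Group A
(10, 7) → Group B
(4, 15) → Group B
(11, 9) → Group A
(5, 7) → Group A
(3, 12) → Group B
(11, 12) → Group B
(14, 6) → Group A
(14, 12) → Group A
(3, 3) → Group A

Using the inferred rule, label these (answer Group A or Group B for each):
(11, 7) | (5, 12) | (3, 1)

Group A, Group B, Group A

The distinguishing property — sum is even — holds for all the 'Group A' cases and none of the 'Group B' cases.
Group A: (11, 7), since 11+7 = 18. Group B: (5, 12), since 5+12 = 17. Group A: (3, 1), since 3+1 = 4.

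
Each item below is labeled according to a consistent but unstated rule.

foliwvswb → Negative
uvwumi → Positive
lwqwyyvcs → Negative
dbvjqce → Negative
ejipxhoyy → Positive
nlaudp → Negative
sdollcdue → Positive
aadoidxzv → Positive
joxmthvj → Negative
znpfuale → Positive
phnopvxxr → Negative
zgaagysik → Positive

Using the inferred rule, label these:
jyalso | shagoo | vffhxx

Negative, Positive, Negative

The rule appears to be: has ≥ 3 vowels.
jyalso: Negative (2 vowels).
shagoo: Positive (3 vowels).
vffhxx: Negative (0 vowels).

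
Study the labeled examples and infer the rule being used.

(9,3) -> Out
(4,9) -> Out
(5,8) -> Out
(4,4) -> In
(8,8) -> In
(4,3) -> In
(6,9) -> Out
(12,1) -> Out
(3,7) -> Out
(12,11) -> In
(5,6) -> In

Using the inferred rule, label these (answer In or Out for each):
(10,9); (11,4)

The distinguishing property — |first − second| ≤ 1 — holds for all the 'In' cases and none of the 'Out' cases.
(10,9) → |10−9| = 1 → In.
(11,4) → |11−4| = 7 → Out.

In, Out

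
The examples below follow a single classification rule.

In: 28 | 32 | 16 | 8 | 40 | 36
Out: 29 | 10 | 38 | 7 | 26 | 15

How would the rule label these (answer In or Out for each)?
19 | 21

Out, Out

The rule appears to be: multiple of 4.
19: 19 = 4·4 + 3, does not satisfy this → Out. 21: 21 = 4·5 + 1, does not satisfy this → Out.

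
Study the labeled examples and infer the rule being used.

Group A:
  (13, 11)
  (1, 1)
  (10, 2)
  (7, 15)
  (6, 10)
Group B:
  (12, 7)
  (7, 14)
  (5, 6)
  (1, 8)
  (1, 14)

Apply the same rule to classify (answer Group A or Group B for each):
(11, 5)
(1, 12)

The classifier is using: sum is even.
(11, 5) — 11+5 = 16, hence Group A. (1, 12) — 1+12 = 13, hence Group B.

Group A, Group B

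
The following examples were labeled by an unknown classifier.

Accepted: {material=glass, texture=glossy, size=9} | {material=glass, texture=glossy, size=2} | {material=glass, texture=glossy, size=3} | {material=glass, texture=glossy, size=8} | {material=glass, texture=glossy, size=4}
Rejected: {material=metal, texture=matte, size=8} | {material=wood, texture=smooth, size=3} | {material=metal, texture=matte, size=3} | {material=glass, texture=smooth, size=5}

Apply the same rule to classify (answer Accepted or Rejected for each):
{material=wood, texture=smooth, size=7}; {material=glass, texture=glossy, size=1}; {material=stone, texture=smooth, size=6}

Rejected, Accepted, Rejected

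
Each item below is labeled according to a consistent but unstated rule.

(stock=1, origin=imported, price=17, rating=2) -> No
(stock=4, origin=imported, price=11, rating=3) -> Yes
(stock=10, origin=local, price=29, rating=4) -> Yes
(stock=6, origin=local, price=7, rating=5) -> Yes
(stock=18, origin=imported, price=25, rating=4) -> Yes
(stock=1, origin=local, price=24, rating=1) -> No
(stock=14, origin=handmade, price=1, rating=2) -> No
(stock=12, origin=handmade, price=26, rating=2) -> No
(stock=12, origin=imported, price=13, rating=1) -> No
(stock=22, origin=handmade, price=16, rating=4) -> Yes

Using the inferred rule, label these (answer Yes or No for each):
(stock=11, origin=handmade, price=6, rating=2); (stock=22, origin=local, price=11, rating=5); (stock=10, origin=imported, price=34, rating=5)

No, Yes, Yes

The common property of the 'Yes' items is: rating ≥ 3. No 'No' item has it.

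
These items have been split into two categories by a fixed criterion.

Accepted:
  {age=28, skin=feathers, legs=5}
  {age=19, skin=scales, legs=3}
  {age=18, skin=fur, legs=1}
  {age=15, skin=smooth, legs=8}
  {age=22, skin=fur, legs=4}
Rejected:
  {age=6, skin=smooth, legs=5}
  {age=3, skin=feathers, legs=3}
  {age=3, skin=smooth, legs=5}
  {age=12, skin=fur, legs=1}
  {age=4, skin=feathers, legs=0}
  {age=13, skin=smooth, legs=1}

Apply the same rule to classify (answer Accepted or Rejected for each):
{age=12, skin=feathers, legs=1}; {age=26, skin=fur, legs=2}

Rejected, Accepted

All 'Accepted' examples share one property — age ≥ 15 — and every 'Rejected' example lacks it.
Rejected: {age=12, skin=feathers, legs=1}, since age = 12.
Accepted: {age=26, skin=fur, legs=2}, since age = 26.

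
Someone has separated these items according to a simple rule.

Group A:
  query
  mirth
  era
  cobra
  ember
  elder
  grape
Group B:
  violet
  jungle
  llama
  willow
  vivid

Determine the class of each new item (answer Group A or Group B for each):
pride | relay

Group A, Group A

Comparing the two groups points to one rule — contains 'r'.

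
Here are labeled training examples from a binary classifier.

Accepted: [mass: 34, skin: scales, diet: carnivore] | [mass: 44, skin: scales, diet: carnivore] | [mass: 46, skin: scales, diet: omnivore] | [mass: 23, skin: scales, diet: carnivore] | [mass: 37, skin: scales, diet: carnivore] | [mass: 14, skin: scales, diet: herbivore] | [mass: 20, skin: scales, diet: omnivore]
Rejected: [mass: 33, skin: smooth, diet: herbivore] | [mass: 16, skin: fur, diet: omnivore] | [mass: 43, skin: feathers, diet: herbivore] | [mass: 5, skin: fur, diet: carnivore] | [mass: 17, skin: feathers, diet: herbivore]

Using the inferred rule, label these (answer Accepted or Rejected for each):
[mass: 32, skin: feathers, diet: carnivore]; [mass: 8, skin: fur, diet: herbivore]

Rejected, Rejected

The simplest hypothesis consistent with all the labels is: skin is scales.
[mass: 32, skin: feathers, diet: carnivore] — skin is feathers, hence Rejected. [mass: 8, skin: fur, diet: herbivore] — skin is fur, hence Rejected.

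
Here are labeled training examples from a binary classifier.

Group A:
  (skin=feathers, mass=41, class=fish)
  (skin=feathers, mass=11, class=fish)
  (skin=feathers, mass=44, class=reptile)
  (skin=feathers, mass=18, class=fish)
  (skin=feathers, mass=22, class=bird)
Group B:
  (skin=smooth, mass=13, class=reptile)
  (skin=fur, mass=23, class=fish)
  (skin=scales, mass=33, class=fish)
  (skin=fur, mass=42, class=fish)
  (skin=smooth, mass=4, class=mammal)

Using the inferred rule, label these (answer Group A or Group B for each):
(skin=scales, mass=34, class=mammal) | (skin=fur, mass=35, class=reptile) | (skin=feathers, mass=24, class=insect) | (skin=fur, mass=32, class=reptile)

The rule appears to be: skin is feathers.
(skin=scales, mass=34, class=mammal): skin is scales, does not fit → Group B.
(skin=fur, mass=35, class=reptile): skin is fur, does not fit → Group B.
(skin=feathers, mass=24, class=insect): skin is feathers, has this property → Group A.
(skin=fur, mass=32, class=reptile): skin is fur, does not fit → Group B.

Group B, Group B, Group A, Group B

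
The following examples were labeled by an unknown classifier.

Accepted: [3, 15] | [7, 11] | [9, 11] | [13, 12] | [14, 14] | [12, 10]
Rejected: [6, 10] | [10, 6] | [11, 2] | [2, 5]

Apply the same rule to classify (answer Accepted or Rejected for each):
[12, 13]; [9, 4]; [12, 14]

Accepted, Rejected, Accepted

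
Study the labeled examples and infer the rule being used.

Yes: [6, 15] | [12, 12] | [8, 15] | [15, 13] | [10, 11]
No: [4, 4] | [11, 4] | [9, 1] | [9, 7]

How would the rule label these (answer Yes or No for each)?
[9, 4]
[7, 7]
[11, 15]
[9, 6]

Every 'Yes' example satisfies: sum ≥ 21. None of the 'No' examples do.
[9, 4]: 9+4 = 13, doesn't qualify → No. [7, 7]: 7+7 = 14, doesn't qualify → No. [11, 15]: 11+15 = 26, meets the rule → Yes. [9, 6]: 9+6 = 15, doesn't qualify → No.

No, No, Yes, No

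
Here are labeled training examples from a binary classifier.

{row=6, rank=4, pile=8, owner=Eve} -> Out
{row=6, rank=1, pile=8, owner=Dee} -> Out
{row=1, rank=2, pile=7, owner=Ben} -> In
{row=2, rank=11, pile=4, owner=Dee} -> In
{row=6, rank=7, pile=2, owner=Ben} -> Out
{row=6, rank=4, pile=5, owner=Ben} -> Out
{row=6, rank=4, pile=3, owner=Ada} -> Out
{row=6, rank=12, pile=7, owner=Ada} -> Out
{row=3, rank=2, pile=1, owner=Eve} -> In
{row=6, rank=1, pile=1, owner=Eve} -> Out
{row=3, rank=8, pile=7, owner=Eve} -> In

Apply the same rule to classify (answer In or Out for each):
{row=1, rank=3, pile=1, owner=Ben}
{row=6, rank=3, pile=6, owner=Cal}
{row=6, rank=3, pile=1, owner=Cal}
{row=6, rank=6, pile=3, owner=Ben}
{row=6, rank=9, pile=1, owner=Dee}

'In' ⟺ row ≤ 3.
{row=1, rank=3, pile=1, owner=Ben}: row = 1, passes → In.
{row=6, rank=3, pile=6, owner=Cal}: row = 6, doesn't match → Out.
{row=6, rank=3, pile=1, owner=Cal}: row = 6, doesn't match → Out.
{row=6, rank=6, pile=3, owner=Ben}: row = 6, doesn't match → Out.
{row=6, rank=9, pile=1, owner=Dee}: row = 6, doesn't match → Out.

In, Out, Out, Out, Out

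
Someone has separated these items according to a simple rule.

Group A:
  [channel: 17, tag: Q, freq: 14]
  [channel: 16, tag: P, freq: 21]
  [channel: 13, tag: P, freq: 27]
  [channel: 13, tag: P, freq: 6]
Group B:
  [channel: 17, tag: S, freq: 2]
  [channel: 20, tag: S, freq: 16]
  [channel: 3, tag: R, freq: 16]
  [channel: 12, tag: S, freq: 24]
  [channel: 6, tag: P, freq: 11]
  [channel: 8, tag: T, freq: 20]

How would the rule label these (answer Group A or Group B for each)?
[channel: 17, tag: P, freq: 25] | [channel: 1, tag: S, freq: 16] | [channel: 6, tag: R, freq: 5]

Every 'Group A' example satisfies: tag is not S AND channel ≥ 12. None of the 'Group B' examples do.
[channel: 17, tag: P, freq: 25]: tag is P, channel = 17 — satisfies this, so Group A. [channel: 1, tag: S, freq: 16]: tag is S, channel = 1 — lacks this property, so Group B. [channel: 6, tag: R, freq: 5]: tag is R, channel = 6 — lacks this property, so Group B.

Group A, Group B, Group B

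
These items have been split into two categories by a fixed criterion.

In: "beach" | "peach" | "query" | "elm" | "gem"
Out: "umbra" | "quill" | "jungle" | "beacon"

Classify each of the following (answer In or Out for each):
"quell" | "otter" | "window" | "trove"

In, In, Out, In

Rule: odd length AND contains 'e'. This holds for each 'In' example and fails for each 'Out' one.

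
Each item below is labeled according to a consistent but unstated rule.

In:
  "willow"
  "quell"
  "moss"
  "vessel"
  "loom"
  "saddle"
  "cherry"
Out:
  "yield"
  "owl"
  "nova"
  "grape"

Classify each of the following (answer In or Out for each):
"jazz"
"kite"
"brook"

In, Out, In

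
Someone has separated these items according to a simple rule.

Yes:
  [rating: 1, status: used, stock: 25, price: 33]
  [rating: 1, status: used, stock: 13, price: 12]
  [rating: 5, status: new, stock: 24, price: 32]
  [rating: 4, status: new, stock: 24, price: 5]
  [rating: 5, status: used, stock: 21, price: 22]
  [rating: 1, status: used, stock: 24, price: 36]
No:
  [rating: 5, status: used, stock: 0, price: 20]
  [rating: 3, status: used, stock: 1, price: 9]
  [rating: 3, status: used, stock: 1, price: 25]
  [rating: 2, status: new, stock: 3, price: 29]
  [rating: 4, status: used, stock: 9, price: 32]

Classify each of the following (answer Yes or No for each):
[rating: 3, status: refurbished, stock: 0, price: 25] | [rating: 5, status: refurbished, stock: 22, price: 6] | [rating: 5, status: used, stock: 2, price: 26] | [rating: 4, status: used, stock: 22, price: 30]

No, Yes, No, Yes

The common property of the 'Yes' items is: stock ≥ 13. No 'No' item has it.
[rating: 3, status: refurbished, stock: 0, price: 25]: No (stock = 0).
[rating: 5, status: refurbished, stock: 22, price: 6]: Yes (stock = 22).
[rating: 5, status: used, stock: 2, price: 26]: No (stock = 2).
[rating: 4, status: used, stock: 22, price: 30]: Yes (stock = 22).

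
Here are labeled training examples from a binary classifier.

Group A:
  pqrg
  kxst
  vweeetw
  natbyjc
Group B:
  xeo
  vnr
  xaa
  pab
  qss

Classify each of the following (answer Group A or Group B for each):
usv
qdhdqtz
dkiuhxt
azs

One predicate separates the groups cleanly: length ≥ 4.
usv → length 3 → Group B.
qdhdqtz → length 7 → Group A.
dkiuhxt → length 7 → Group A.
azs → length 3 → Group B.

Group B, Group A, Group A, Group B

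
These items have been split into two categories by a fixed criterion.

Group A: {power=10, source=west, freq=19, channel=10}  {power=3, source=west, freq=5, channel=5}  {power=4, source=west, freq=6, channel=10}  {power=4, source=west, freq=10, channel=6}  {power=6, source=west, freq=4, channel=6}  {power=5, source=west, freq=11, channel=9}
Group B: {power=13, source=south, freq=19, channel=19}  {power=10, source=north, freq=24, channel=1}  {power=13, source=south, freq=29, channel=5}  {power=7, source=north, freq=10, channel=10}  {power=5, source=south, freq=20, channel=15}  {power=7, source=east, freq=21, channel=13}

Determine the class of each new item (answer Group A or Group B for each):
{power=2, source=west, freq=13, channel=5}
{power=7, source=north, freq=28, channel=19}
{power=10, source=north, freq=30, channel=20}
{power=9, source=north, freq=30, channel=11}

'Group A' ⟺ source is west.
Group A: {power=2, source=west, freq=13, channel=5}, since source is west. Group B: {power=7, source=north, freq=28, channel=19}, since source is north. Group B: {power=10, source=north, freq=30, channel=20}, since source is north. Group B: {power=9, source=north, freq=30, channel=11}, since source is north.

Group A, Group B, Group B, Group B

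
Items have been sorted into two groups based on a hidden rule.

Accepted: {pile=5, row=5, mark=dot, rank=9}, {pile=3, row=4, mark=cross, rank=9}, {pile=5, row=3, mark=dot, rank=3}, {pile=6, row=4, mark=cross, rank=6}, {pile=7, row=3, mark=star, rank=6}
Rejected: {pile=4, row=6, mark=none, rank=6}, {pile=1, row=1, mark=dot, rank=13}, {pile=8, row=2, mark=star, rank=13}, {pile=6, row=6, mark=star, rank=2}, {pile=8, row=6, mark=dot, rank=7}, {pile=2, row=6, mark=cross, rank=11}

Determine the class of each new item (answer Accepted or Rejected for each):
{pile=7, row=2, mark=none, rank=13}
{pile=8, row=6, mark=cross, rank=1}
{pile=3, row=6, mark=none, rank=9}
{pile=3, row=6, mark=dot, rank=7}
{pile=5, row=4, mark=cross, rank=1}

Every 'Accepted' example satisfies: row ≥ 3 AND row ≤ 5. None of the 'Rejected' examples do.
Rejected: {pile=7, row=2, mark=none, rank=13}, since row = 2. Rejected: {pile=8, row=6, mark=cross, rank=1}, since row = 6. Rejected: {pile=3, row=6, mark=none, rank=9}, since row = 6. Rejected: {pile=3, row=6, mark=dot, rank=7}, since row = 6. Accepted: {pile=5, row=4, mark=cross, rank=1}, since row = 4.

Rejected, Rejected, Rejected, Rejected, Accepted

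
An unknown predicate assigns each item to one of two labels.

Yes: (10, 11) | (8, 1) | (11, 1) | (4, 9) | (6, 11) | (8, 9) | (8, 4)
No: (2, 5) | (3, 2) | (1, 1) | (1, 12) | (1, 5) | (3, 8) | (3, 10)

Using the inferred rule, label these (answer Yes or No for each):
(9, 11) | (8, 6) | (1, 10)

The classifier is using: first ≥ 4.

Yes, Yes, No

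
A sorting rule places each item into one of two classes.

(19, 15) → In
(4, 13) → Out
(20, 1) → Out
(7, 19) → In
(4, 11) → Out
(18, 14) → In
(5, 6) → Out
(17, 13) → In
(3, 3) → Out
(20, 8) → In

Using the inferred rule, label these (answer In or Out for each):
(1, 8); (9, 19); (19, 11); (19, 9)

Out, In, In, In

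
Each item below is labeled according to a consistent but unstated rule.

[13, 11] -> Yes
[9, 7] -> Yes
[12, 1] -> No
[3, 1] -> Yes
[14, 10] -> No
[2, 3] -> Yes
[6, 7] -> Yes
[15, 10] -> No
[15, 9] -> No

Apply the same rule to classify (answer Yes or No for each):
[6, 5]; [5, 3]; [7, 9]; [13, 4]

Yes, Yes, Yes, No

The distinguishing property — |first − second| ≤ 2 — holds for all the 'Yes' cases and none of the 'No' cases.
[6, 5]: |6−5| = 1, has this property → Yes. [5, 3]: |5−3| = 2, has this property → Yes. [7, 9]: |7−9| = 2, has this property → Yes. [13, 4]: |13−4| = 9, does not pass → No.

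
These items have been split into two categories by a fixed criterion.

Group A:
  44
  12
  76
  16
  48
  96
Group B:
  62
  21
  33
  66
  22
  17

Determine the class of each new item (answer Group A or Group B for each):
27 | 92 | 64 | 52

Comparing the two groups points to one rule — multiple of 4.

Group B, Group A, Group A, Group A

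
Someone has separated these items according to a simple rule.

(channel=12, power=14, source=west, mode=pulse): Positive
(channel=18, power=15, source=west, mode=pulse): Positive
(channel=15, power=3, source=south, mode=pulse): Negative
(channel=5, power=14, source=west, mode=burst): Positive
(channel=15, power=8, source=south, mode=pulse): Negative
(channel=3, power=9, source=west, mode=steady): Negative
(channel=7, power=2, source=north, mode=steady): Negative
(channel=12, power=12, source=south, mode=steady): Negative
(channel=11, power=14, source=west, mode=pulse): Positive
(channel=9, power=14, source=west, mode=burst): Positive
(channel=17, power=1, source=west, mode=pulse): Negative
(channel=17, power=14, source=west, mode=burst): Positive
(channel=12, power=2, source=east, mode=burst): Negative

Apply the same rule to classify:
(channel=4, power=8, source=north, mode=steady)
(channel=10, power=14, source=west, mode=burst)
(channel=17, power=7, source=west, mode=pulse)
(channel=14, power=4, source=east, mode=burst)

The pattern is that an item is 'Positive' exactly when: power ≥ 14.
(channel=4, power=8, source=north, mode=steady) → power = 8 → Negative. (channel=10, power=14, source=west, mode=burst) → power = 14 → Positive. (channel=17, power=7, source=west, mode=pulse) → power = 7 → Negative. (channel=14, power=4, source=east, mode=burst) → power = 4 → Negative.

Negative, Positive, Negative, Negative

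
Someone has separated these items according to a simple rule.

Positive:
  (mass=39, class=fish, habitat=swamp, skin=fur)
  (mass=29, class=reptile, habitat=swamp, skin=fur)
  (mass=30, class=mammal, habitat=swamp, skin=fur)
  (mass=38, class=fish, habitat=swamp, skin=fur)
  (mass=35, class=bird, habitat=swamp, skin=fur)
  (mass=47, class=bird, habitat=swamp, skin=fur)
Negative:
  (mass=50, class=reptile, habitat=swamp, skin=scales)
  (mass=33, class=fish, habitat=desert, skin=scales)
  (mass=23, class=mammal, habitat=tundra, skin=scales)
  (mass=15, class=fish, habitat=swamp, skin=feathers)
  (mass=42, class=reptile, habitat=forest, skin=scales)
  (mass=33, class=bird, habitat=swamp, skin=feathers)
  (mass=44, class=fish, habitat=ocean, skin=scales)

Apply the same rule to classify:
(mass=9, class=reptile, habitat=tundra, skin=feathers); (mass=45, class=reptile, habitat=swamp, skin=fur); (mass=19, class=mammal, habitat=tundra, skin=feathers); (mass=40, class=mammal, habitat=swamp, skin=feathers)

Checking candidate rules against both groups, what survives is: skin is fur.
(mass=9, class=reptile, habitat=tundra, skin=feathers): skin is feathers, doesn't qualify → Negative. (mass=45, class=reptile, habitat=swamp, skin=fur): skin is fur, passes → Positive. (mass=19, class=mammal, habitat=tundra, skin=feathers): skin is feathers, doesn't qualify → Negative. (mass=40, class=mammal, habitat=swamp, skin=feathers): skin is feathers, doesn't qualify → Negative.

Negative, Positive, Negative, Negative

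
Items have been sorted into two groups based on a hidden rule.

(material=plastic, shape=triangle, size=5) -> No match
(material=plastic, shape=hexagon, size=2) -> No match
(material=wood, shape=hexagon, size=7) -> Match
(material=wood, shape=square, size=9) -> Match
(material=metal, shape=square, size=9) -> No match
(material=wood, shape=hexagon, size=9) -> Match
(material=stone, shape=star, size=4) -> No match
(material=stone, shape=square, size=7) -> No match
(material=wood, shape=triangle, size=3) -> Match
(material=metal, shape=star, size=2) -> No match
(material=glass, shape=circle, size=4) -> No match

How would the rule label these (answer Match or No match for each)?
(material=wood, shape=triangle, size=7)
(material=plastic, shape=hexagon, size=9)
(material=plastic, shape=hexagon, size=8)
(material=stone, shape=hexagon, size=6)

Match, No match, No match, No match

The common property of the 'Match' items is: material is wood. No 'No match' item has it.
(material=wood, shape=triangle, size=7) — material is wood, hence Match.
(material=plastic, shape=hexagon, size=9) — material is plastic, hence No match.
(material=plastic, shape=hexagon, size=8) — material is plastic, hence No match.
(material=stone, shape=hexagon, size=6) — material is stone, hence No match.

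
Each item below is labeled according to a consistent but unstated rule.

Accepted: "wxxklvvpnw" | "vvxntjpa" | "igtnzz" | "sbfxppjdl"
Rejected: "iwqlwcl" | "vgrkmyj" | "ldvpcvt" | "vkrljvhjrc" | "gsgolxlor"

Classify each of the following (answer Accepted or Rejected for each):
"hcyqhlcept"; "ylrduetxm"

Rejected, Rejected

The pattern is that an item is 'Accepted' exactly when: has a double letter.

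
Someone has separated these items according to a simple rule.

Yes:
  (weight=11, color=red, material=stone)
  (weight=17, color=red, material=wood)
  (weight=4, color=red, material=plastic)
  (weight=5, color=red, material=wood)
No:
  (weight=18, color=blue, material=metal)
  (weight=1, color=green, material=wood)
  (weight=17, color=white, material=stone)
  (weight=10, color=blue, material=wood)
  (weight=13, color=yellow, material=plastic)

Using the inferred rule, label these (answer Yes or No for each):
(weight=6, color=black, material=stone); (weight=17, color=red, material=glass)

The classifier is using: color is red.
(weight=6, color=black, material=stone): color is black, doesn't match → No. (weight=17, color=red, material=glass): color is red, meets the rule → Yes.

No, Yes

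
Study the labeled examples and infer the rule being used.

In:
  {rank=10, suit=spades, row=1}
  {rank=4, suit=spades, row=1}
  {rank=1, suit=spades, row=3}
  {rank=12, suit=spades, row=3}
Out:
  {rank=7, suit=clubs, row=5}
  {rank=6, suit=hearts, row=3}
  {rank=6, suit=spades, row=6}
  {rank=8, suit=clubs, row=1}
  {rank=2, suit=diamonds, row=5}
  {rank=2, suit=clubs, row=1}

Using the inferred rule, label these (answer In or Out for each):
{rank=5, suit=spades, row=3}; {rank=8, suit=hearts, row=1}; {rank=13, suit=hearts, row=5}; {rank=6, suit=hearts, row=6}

The common property of the 'In' items is: suit is spades AND row ≤ 3. No 'Out' item has it.
{rank=5, suit=spades, row=3}: In (suit is spades, row = 3).
{rank=8, suit=hearts, row=1}: Out (suit is hearts, row = 1).
{rank=13, suit=hearts, row=5}: Out (suit is hearts, row = 5).
{rank=6, suit=hearts, row=6}: Out (suit is hearts, row = 6).

In, Out, Out, Out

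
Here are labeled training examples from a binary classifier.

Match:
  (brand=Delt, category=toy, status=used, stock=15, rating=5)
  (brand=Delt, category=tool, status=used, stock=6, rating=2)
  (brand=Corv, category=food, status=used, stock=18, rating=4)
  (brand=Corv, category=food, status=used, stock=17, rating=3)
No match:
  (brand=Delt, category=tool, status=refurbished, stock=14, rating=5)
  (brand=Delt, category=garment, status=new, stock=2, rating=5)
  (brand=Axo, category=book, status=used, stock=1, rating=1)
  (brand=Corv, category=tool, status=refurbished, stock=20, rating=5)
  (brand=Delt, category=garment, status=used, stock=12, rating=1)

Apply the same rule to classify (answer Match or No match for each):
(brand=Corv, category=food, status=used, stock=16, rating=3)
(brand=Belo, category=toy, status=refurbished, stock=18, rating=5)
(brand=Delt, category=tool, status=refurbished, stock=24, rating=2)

The classifier is using: status is used AND rating ≥ 2.
Match: (brand=Corv, category=food, status=used, stock=16, rating=3), since status is used, rating = 3.
No match: (brand=Belo, category=toy, status=refurbished, stock=18, rating=5), since status is refurbished, rating = 5.
No match: (brand=Delt, category=tool, status=refurbished, stock=24, rating=2), since status is refurbished, rating = 2.

Match, No match, No match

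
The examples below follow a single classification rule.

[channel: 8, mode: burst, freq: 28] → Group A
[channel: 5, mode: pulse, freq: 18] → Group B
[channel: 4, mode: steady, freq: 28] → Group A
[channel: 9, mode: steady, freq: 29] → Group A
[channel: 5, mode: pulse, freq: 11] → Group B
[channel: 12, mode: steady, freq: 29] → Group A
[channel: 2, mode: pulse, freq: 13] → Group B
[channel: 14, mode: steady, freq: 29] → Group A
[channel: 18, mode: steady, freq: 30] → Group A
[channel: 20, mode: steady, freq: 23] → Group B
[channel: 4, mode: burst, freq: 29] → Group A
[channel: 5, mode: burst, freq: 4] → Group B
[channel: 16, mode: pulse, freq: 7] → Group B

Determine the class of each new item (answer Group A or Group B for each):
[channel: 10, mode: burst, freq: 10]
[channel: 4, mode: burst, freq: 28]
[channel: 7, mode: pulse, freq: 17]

Group B, Group A, Group B

Rule: freq ≥ 28. This holds for each 'Group A' example and fails for each 'Group B' one.
[channel: 10, mode: burst, freq: 10]: freq = 10 — does not satisfy this, so Group B. [channel: 4, mode: burst, freq: 28]: freq = 28 — qualifies, so Group A. [channel: 7, mode: pulse, freq: 17]: freq = 17 — does not satisfy this, so Group B.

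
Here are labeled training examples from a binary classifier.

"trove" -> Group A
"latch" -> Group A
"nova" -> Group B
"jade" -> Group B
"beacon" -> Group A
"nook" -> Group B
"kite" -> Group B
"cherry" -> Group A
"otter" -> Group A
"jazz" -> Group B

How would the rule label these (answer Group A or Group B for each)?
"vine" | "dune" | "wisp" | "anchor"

Group B, Group B, Group B, Group A

One predicate separates the groups cleanly: length ≥ 5.
"vine" → length 4 → Group B. "dune" → length 4 → Group B. "wisp" → length 4 → Group B. "anchor" → length 6 → Group A.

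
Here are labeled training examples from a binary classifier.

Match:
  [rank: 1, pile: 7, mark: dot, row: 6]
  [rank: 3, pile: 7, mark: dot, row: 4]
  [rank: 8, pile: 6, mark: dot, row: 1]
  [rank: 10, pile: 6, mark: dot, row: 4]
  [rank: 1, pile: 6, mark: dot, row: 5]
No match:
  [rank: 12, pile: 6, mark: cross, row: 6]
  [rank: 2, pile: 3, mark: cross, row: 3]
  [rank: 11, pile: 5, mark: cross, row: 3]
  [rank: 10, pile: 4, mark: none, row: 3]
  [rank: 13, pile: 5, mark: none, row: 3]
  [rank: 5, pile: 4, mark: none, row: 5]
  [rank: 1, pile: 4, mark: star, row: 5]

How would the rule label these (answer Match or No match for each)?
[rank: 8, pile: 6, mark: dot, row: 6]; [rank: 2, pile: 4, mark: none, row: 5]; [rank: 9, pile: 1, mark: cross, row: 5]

Match, No match, No match

All 'Match' examples share one property — mark is dot — and every 'No match' example lacks it.
[rank: 8, pile: 6, mark: dot, row: 6] → mark is dot → Match.
[rank: 2, pile: 4, mark: none, row: 5] → mark is none → No match.
[rank: 9, pile: 1, mark: cross, row: 5] → mark is cross → No match.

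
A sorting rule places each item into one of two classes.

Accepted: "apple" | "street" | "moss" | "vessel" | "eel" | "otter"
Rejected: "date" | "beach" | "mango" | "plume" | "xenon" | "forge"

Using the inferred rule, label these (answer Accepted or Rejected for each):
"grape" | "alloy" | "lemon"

Checking candidate rules against both groups, what survives is: has a double letter.
"grape": no doubled letter, fails this test → Rejected. "alloy": 'll' doubled, has this property → Accepted. "lemon": no doubled letter, fails this test → Rejected.

Rejected, Accepted, Rejected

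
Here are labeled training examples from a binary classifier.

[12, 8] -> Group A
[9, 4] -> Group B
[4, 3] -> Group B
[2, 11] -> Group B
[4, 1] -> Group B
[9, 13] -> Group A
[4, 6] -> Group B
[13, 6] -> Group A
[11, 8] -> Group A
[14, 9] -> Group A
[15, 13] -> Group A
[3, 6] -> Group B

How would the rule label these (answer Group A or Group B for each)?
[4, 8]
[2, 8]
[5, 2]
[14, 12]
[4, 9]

One predicate separates the groups cleanly: sum ≥ 19.
[4, 8] — 4+8 = 12, hence Group B. [2, 8] — 2+8 = 10, hence Group B. [5, 2] — 5+2 = 7, hence Group B. [14, 12] — 14+12 = 26, hence Group A. [4, 9] — 4+9 = 13, hence Group B.

Group B, Group B, Group B, Group A, Group B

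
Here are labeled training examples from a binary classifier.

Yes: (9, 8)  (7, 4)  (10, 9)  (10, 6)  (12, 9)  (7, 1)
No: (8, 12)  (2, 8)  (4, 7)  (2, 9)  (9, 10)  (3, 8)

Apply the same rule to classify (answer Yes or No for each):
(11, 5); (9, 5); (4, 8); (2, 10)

Yes, Yes, No, No

The distinguishing property — first > second — holds for all the 'Yes' cases and none of the 'No' cases.
(11, 5) → 11 > 5 → Yes. (9, 5) → 9 > 5 → Yes. (4, 8) → 4 < 8 → No. (2, 10) → 2 < 10 → No.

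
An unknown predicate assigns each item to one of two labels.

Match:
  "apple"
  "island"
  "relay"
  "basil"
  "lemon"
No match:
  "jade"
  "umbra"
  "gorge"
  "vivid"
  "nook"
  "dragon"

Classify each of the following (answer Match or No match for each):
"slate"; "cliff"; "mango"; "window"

Match, Match, No match, No match

Comparing the two groups points to one rule — contains 'l'.
"slate" → has 'l' → Match. "cliff" → has 'l' → Match. "mango" → no 'l' → No match. "window" → no 'l' → No match.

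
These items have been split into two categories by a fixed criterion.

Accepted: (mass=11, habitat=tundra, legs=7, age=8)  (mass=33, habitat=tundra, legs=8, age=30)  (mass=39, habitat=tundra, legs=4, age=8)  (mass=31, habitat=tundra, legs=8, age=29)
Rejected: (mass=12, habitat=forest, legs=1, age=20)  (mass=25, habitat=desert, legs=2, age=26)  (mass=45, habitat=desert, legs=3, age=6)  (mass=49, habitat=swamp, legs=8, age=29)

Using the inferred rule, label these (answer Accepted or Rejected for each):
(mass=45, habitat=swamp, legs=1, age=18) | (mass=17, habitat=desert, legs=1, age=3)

Every 'Accepted' example satisfies: habitat is tundra. None of the 'Rejected' examples do.
(mass=45, habitat=swamp, legs=1, age=18): habitat is swamp, does not pass → Rejected. (mass=17, habitat=desert, legs=1, age=3): habitat is desert, does not pass → Rejected.

Rejected, Rejected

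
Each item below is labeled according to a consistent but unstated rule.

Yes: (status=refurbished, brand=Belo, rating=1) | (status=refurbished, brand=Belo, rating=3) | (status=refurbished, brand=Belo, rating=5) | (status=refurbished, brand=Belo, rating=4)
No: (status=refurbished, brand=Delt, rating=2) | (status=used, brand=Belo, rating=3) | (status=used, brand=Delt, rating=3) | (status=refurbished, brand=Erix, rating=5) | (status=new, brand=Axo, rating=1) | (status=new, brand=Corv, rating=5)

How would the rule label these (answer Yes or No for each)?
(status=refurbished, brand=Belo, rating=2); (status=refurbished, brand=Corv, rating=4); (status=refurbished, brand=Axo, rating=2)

The classifier is using: status is refurbished AND brand is Belo.
Yes: (status=refurbished, brand=Belo, rating=2), since status is refurbished, brand is Belo. No: (status=refurbished, brand=Corv, rating=4), since status is refurbished, brand is Corv. No: (status=refurbished, brand=Axo, rating=2), since status is refurbished, brand is Axo.

Yes, No, No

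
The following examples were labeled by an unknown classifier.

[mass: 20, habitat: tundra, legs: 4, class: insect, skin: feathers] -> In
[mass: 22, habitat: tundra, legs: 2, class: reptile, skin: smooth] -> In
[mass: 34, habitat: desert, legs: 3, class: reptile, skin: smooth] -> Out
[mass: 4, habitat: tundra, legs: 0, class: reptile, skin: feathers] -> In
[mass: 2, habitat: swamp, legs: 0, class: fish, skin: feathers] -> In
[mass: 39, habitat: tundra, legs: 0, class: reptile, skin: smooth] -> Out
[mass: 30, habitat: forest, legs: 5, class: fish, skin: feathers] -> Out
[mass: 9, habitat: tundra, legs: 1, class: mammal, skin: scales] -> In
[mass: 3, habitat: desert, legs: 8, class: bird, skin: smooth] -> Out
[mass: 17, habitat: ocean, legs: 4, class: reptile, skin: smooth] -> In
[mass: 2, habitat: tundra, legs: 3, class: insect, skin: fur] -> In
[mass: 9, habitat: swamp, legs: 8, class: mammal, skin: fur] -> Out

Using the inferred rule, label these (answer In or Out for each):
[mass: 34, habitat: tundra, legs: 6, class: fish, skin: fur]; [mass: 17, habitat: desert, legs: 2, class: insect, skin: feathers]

Out, In

The common property of the 'In' items is: legs ≤ 4 AND mass ≤ 22. No 'Out' item has it.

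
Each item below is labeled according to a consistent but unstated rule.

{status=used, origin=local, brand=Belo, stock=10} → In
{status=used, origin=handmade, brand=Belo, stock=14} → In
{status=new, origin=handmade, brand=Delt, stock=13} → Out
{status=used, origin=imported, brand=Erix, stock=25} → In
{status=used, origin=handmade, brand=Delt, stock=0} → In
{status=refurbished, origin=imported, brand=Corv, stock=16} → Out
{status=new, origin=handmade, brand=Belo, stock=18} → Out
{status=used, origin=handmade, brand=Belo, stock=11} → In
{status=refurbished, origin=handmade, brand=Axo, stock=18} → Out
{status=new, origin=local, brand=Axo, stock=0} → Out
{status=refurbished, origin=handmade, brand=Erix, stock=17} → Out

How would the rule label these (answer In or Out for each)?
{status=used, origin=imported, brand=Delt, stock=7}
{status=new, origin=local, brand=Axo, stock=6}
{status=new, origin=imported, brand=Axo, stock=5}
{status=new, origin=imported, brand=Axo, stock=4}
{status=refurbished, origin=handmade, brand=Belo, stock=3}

Comparing the two groups points to one rule — status is used.

In, Out, Out, Out, Out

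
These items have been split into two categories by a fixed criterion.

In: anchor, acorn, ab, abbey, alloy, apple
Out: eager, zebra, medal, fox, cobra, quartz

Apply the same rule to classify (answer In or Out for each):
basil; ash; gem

'In' ⟺ starts with 'a'.

Out, In, Out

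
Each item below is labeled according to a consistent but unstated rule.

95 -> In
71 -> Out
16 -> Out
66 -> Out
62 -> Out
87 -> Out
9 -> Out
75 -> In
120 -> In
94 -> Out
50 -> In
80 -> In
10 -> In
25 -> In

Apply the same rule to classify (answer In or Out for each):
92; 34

Out, Out

Comparing the two groups points to one rule — multiple of 5.
92: Out (92 = 5·18 + 2).
34: Out (34 = 5·6 + 4).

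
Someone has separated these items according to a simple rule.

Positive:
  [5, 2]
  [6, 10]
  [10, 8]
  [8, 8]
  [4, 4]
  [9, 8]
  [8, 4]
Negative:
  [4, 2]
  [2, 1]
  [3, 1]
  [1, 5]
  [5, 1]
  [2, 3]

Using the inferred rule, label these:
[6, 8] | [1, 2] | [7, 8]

The simplest hypothesis consistent with all the labels is: sum ≥ 7.

Positive, Negative, Positive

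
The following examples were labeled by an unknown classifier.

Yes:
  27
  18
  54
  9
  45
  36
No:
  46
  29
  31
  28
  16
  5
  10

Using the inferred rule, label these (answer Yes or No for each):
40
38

The common property of the 'Yes' items is: multiple of 3. No 'No' item has it.

No, No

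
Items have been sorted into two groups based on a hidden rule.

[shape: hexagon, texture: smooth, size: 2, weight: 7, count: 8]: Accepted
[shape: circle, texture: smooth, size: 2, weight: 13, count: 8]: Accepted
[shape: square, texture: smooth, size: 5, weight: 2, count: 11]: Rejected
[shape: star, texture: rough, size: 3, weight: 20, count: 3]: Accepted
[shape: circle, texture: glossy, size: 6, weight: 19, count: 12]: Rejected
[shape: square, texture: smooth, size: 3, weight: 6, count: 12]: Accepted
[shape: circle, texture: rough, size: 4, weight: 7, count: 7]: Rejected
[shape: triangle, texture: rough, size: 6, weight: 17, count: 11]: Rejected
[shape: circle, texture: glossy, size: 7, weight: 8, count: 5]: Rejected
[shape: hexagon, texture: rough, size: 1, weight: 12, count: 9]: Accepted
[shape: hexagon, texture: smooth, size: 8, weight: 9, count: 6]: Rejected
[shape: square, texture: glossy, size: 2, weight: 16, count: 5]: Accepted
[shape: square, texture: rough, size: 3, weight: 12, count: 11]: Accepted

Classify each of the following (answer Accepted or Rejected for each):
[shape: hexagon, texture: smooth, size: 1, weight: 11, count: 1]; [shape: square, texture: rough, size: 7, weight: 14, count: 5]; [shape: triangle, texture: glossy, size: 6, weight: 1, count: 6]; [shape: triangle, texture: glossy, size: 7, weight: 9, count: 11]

Accepted, Rejected, Rejected, Rejected

The classifier is using: size ≤ 3.
[shape: hexagon, texture: smooth, size: 1, weight: 11, count: 1]: size = 1, satisfies this → Accepted. [shape: square, texture: rough, size: 7, weight: 14, count: 5]: size = 7, doesn't qualify → Rejected. [shape: triangle, texture: glossy, size: 6, weight: 1, count: 6]: size = 6, doesn't qualify → Rejected. [shape: triangle, texture: glossy, size: 7, weight: 9, count: 11]: size = 7, doesn't qualify → Rejected.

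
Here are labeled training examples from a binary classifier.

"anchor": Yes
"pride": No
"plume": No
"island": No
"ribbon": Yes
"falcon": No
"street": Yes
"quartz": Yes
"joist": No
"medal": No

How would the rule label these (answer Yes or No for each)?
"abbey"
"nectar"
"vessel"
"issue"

A rule that fits every label: even length AND contains 'r' — true of each 'Yes' example, false of each 'No' one.
No: "abbey", since length 5, no 'r'.
Yes: "nectar", since length 6, has 'r'.
No: "vessel", since length 6, no 'r'.
No: "issue", since length 5, no 'r'.

No, Yes, No, No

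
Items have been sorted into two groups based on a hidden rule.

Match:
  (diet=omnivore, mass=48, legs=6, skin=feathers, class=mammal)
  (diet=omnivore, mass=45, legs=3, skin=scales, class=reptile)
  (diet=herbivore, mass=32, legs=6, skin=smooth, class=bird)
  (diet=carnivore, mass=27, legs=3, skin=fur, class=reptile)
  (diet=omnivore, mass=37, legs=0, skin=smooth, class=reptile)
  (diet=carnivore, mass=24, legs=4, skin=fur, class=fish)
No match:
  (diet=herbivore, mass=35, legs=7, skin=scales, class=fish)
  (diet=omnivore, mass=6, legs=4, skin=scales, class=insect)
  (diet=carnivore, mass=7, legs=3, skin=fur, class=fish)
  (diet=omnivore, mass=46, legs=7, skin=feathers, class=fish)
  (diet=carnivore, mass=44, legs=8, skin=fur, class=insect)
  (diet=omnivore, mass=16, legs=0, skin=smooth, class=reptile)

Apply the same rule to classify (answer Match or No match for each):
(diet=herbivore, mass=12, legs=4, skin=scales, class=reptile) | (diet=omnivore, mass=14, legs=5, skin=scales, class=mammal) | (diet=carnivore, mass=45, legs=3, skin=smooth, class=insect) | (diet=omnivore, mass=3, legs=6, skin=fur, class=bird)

No match, No match, Match, No match

The classifier is using: legs ≤ 6 AND mass ≥ 24.
(diet=herbivore, mass=12, legs=4, skin=scales, class=reptile): No match (legs = 4, mass = 12). (diet=omnivore, mass=14, legs=5, skin=scales, class=mammal): No match (legs = 5, mass = 14). (diet=carnivore, mass=45, legs=3, skin=smooth, class=insect): Match (legs = 3, mass = 45). (diet=omnivore, mass=3, legs=6, skin=fur, class=bird): No match (legs = 6, mass = 3).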